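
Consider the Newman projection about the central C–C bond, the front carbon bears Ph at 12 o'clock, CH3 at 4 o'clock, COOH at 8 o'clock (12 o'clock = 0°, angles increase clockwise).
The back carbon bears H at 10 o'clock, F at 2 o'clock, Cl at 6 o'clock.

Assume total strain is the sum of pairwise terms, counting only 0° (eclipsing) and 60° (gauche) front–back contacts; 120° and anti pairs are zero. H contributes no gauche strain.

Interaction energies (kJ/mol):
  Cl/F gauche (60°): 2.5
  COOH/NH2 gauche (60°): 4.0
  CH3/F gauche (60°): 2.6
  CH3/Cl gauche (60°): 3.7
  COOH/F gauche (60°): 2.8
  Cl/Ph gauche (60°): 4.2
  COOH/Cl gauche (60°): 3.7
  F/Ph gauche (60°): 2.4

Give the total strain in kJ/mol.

12.4 kJ/mol

This conformer (staggered): Ph(0°)/F(60°) gauche 2.4; CH3(120°)/F(60°) gauche 2.6; CH3(120°)/Cl(180°) gauche 3.7; COOH(240°)/Cl(180°) gauche 3.7 → 12.4 kJ/mol.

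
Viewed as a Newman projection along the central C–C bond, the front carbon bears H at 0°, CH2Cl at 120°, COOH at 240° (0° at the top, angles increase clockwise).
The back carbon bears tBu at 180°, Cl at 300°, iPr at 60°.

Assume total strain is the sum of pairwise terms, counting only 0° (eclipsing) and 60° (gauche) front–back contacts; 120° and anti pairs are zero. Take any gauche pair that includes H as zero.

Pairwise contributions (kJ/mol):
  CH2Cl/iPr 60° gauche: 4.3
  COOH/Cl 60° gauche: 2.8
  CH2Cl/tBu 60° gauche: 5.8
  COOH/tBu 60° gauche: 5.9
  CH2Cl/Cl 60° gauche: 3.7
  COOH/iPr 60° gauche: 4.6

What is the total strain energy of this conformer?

18.8 kJ/mol

This conformer (staggered): CH2Cl(120°)/tBu(180°) gauche 5.8; CH2Cl(120°)/iPr(60°) gauche 4.3; COOH(240°)/tBu(180°) gauche 5.9; COOH(240°)/Cl(300°) gauche 2.8 → 18.8 kJ/mol.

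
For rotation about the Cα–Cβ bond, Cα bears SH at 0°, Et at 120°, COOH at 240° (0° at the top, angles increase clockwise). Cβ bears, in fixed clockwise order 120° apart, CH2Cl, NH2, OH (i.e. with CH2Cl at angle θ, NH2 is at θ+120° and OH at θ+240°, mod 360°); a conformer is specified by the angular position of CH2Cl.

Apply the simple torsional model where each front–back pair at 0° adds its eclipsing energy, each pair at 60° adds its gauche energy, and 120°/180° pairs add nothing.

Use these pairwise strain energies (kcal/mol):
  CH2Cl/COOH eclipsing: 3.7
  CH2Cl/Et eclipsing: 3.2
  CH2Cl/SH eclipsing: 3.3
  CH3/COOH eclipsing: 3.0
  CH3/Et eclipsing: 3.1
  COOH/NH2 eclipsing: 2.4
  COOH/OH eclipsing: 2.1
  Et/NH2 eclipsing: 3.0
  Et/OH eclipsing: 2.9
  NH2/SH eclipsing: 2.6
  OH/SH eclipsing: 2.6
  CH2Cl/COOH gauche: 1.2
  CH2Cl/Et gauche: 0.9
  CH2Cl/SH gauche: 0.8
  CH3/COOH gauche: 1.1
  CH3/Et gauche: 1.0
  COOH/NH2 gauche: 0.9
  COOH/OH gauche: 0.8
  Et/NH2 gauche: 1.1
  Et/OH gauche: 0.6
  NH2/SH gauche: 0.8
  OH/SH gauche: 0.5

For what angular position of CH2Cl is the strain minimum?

CH2Cl at 0° (eclipsed): SH(0°)/CH2Cl(0°) eclipsed 3.3; Et(120°)/NH2(120°) eclipsed 3.0; COOH(240°)/OH(240°) eclipsed 2.1 → 8.4 kcal/mol.
CH2Cl at 60° (staggered): SH(0°)/CH2Cl(60°) gauche 0.8; SH(0°)/OH(300°) gauche 0.5; Et(120°)/CH2Cl(60°) gauche 0.9; Et(120°)/NH2(180°) gauche 1.1; COOH(240°)/NH2(180°) gauche 0.9; COOH(240°)/OH(300°) gauche 0.8 → 5.0 kcal/mol.
CH2Cl at 120° (eclipsed): SH(0°)/OH(0°) eclipsed 2.6; Et(120°)/CH2Cl(120°) eclipsed 3.2; COOH(240°)/NH2(240°) eclipsed 2.4 → 8.2 kcal/mol.
CH2Cl at 180° (staggered): SH(0°)/NH2(300°) gauche 0.8; SH(0°)/OH(60°) gauche 0.5; Et(120°)/CH2Cl(180°) gauche 0.9; Et(120°)/OH(60°) gauche 0.6; COOH(240°)/CH2Cl(180°) gauche 1.2; COOH(240°)/NH2(300°) gauche 0.9 → 4.9 kcal/mol.
CH2Cl at 240° (eclipsed): SH(0°)/NH2(0°) eclipsed 2.6; Et(120°)/OH(120°) eclipsed 2.9; COOH(240°)/CH2Cl(240°) eclipsed 3.7 → 9.2 kcal/mol.
CH2Cl at 300° (staggered): SH(0°)/CH2Cl(300°) gauche 0.8; SH(0°)/NH2(60°) gauche 0.8; Et(120°)/NH2(60°) gauche 1.1; Et(120°)/OH(180°) gauche 0.6; COOH(240°)/CH2Cl(300°) gauche 1.2; COOH(240°)/OH(180°) gauche 0.8 → 5.3 kcal/mol.
The minimum (4.9 kcal/mol) occurs with CH2Cl at 180°.

180°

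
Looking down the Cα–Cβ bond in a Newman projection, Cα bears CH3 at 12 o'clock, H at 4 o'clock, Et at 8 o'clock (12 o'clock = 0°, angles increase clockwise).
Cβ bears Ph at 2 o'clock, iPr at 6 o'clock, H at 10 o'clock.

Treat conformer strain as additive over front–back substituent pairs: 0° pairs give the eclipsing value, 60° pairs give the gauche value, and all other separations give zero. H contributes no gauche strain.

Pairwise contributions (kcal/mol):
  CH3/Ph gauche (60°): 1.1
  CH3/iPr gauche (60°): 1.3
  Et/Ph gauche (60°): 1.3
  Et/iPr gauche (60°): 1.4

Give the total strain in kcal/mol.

2.5 kcal/mol

This conformer (staggered): CH3(0°)/Ph(60°) gauche 1.1; Et(240°)/iPr(180°) gauche 1.4 → 2.5 kcal/mol.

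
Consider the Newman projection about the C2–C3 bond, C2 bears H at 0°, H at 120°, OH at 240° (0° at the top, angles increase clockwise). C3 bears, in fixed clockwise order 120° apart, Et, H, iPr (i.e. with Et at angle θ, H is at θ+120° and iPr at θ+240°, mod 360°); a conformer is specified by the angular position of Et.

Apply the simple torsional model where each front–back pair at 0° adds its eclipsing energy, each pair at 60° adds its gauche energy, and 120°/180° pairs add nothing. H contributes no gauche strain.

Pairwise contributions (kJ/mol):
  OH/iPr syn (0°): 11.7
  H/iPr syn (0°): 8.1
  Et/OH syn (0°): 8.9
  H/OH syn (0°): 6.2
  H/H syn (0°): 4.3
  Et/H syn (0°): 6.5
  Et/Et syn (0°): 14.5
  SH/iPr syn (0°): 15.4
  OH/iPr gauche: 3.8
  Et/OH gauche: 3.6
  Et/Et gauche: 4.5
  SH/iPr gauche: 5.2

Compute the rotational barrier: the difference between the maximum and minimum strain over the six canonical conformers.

18.9 kJ/mol

Et at 0° (eclipsed): H–Et eclipsed, H–H eclipsed, OH–iPr eclipsed; 6.5 + 4.3 + 11.7 = 22.5 kJ/mol.
Et at 60° (staggered): OH–iPr gauche; 3.8 = 3.8 kJ/mol.
Et at 120° (eclipsed): H–iPr eclipsed, H–Et eclipsed, OH–H eclipsed; 8.1 + 6.5 + 6.2 = 20.8 kJ/mol.
Et at 180° (staggered): OH–Et gauche; 3.6 = 3.6 kJ/mol.
Et at 240° (eclipsed): H–H eclipsed, H–iPr eclipsed, OH–Et eclipsed; 4.3 + 8.1 + 8.9 = 21.3 kJ/mol.
Et at 300° (staggered): OH–Et gauche, OH–iPr gauche; 3.6 + 3.8 = 7.4 kJ/mol.
Max at 0° (22.5 kJ/mol), min at 180° (3.6 kJ/mol); barrier = 18.9 kJ/mol.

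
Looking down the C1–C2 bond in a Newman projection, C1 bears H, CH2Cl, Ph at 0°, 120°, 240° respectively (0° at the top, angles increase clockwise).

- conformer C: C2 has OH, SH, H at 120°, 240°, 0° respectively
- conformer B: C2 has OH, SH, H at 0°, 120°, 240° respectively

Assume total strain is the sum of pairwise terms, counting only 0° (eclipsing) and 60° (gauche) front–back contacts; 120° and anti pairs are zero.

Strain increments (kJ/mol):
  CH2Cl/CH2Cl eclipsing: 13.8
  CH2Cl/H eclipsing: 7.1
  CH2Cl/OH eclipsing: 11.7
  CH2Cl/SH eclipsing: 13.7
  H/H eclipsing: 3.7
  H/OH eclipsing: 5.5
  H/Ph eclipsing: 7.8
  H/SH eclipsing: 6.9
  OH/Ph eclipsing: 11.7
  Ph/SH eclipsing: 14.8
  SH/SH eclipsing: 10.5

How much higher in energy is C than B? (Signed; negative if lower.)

C is eclipsed. H at 0° is eclipsed with H at 0° (3.7); CH2Cl at 120° is eclipsed with OH at 120° (11.7); Ph at 240° is eclipsed with SH at 240° (14.8). Total 30.2 kJ/mol.
B is eclipsed. H at 0° is eclipsed with OH at 0° (5.5); CH2Cl at 120° is eclipsed with SH at 120° (13.7); Ph at 240° is eclipsed with H at 240° (7.8). Total 27.0 kJ/mol.
E(C) − E(B) = 30.2 − 27.0 = +3.2 kJ/mol.

+3.2 kJ/mol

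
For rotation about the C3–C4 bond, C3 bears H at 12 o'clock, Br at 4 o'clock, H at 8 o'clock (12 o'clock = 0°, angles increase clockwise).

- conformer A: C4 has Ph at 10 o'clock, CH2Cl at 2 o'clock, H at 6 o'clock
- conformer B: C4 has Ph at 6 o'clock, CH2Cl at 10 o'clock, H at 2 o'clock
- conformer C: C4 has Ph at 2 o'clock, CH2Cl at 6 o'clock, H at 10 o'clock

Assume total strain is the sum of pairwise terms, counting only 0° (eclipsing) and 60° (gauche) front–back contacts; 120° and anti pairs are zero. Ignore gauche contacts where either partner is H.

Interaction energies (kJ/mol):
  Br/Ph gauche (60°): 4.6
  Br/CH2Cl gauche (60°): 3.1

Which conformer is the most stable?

A (staggered): Br–CH2Cl gauche; 3.1 = 3.1 kJ/mol.
B (staggered): Br–Ph gauche; 4.6 = 4.6 kJ/mol.
C (staggered): Br–Ph gauche, Br–CH2Cl gauche; 4.6 + 3.1 = 7.7 kJ/mol.
A has the lowest total (3.1 kJ/mol).

A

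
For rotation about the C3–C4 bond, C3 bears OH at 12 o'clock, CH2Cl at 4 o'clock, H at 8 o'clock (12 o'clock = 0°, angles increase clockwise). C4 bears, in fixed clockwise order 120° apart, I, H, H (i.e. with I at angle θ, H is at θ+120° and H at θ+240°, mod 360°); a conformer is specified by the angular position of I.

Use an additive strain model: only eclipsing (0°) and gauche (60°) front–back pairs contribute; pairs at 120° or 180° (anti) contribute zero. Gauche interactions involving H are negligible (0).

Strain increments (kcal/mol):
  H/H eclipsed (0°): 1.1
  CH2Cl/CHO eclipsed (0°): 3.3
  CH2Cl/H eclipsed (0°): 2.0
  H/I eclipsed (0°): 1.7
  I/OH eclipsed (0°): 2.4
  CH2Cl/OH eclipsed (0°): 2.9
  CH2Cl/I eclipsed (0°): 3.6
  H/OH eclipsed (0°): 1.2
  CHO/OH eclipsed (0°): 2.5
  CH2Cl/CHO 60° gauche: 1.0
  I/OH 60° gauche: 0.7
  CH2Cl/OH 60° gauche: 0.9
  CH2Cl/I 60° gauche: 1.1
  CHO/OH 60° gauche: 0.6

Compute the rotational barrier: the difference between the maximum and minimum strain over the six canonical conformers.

5.2 kcal/mol

I at 0° is eclipsed. OH at 0° is eclipsed with I at 0° (2.4); CH2Cl at 120° is eclipsed with H at 120° (2.0); H at 240° is eclipsed with H at 240° (1.1). Total 5.5 kcal/mol.
I at 60° is staggered. OH at 0° is gauche with I at 60° (0.7); CH2Cl at 120° is gauche with I at 60° (1.1). Total 1.8 kcal/mol.
I at 120° is eclipsed. OH at 0° is eclipsed with H at 0° (1.2); CH2Cl at 120° is eclipsed with I at 120° (3.6); H at 240° is eclipsed with H at 240° (1.1). Total 5.9 kcal/mol.
I at 180° is staggered. CH2Cl at 120° is gauche with I at 180° (1.1). Total 1.1 kcal/mol.
I at 240° is eclipsed. OH at 0° is eclipsed with H at 0° (1.2); CH2Cl at 120° is eclipsed with H at 120° (2.0); H at 240° is eclipsed with I at 240° (1.7). Total 4.9 kcal/mol.
I at 300° is staggered. OH at 0° is gauche with I at 300° (0.7). Total 0.7 kcal/mol.
Max at 120° (5.9 kcal/mol), min at 300° (0.7 kcal/mol); barrier = 5.2 kcal/mol.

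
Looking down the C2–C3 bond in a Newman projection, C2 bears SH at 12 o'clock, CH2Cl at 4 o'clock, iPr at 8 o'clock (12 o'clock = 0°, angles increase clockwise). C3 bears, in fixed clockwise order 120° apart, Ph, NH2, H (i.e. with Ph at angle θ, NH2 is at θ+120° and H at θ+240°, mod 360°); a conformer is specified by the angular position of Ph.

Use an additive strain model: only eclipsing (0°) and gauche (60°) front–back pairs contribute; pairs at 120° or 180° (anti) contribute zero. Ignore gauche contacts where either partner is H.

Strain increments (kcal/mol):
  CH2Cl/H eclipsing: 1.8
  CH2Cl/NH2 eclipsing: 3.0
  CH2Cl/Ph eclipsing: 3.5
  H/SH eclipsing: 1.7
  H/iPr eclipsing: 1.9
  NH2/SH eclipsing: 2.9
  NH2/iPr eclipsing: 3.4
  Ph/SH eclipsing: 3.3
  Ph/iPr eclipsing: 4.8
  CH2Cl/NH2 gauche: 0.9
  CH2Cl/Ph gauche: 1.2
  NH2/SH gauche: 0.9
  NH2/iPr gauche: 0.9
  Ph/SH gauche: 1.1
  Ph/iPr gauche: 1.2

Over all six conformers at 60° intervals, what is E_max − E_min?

5.4 kcal/mol

Ph at 0° (eclipsed): SH–Ph eclipsed, CH2Cl–NH2 eclipsed, iPr–H eclipsed; 3.3 + 3.0 + 1.9 = 8.2 kcal/mol.
Ph at 60° (staggered): SH–Ph gauche, CH2Cl–Ph gauche, CH2Cl–NH2 gauche, iPr–NH2 gauche; 1.1 + 1.2 + 0.9 + 0.9 = 4.1 kcal/mol.
Ph at 120° (eclipsed): SH–H eclipsed, CH2Cl–Ph eclipsed, iPr–NH2 eclipsed; 1.7 + 3.5 + 3.4 = 8.6 kcal/mol.
Ph at 180° (staggered): SH–NH2 gauche, CH2Cl–Ph gauche, iPr–Ph gauche, iPr–NH2 gauche; 0.9 + 1.2 + 1.2 + 0.9 = 4.2 kcal/mol.
Ph at 240° (eclipsed): SH–NH2 eclipsed, CH2Cl–H eclipsed, iPr–Ph eclipsed; 2.9 + 1.8 + 4.8 = 9.5 kcal/mol.
Ph at 300° (staggered): SH–Ph gauche, SH–NH2 gauche, CH2Cl–NH2 gauche, iPr–Ph gauche; 1.1 + 0.9 + 0.9 + 1.2 = 4.1 kcal/mol.
Max at 240° (9.5 kcal/mol), min at 60° (4.1 kcal/mol); barrier = 5.4 kcal/mol.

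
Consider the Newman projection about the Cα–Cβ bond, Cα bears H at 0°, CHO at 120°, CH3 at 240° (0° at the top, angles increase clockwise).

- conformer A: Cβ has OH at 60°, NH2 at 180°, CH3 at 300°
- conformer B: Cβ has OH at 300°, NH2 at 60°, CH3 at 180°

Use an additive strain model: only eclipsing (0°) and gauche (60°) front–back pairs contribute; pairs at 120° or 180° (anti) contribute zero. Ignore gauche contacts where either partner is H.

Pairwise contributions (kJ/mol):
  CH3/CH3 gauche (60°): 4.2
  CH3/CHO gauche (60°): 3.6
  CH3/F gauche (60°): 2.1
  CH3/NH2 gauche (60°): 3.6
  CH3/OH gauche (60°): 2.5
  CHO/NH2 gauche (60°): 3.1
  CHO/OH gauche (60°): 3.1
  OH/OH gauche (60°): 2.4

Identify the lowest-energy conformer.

A (staggered): CHO–OH gauche, CHO–NH2 gauche, CH3–NH2 gauche, CH3–CH3 gauche; 3.1 + 3.1 + 3.6 + 4.2 = 14.0 kJ/mol.
B (staggered): CHO–NH2 gauche, CHO–CH3 gauche, CH3–OH gauche, CH3–CH3 gauche; 3.1 + 3.6 + 2.5 + 4.2 = 13.4 kJ/mol.
B has the lowest total (13.4 kJ/mol).

B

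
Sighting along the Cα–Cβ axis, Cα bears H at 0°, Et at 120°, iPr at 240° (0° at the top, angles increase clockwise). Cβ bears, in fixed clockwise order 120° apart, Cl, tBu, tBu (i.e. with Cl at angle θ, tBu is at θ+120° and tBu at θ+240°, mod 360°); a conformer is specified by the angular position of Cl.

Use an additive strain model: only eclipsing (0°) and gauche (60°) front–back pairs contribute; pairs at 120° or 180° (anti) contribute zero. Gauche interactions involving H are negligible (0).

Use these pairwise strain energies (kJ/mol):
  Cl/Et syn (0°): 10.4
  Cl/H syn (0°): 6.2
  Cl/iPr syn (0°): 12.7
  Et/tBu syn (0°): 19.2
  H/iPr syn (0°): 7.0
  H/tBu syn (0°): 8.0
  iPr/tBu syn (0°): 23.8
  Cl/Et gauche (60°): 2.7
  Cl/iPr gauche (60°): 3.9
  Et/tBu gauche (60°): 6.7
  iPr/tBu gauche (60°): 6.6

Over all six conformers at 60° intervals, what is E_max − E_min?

29.3 kJ/mol

Cl at 0° is eclipsed. H at 0° is eclipsed with Cl at 0° (6.2); Et at 120° is eclipsed with tBu at 120° (19.2); iPr at 240° is eclipsed with tBu at 240° (23.8). Total 49.2 kJ/mol.
Cl at 60° is staggered. Et at 120° is gauche with Cl at 60° (2.7); Et at 120° is gauche with tBu at 180° (6.7); iPr at 240° is gauche with tBu at 180° (6.6); iPr at 240° is gauche with tBu at 300° (6.6). Total 22.6 kJ/mol.
Cl at 120° is eclipsed. H at 0° is eclipsed with tBu at 0° (8.0); Et at 120° is eclipsed with Cl at 120° (10.4); iPr at 240° is eclipsed with tBu at 240° (23.8). Total 42.2 kJ/mol.
Cl at 180° is staggered. Et at 120° is gauche with Cl at 180° (2.7); Et at 120° is gauche with tBu at 60° (6.7); iPr at 240° is gauche with Cl at 180° (3.9); iPr at 240° is gauche with tBu at 300° (6.6). Total 19.9 kJ/mol.
Cl at 240° is eclipsed. H at 0° is eclipsed with tBu at 0° (8.0); Et at 120° is eclipsed with tBu at 120° (19.2); iPr at 240° is eclipsed with Cl at 240° (12.7). Total 39.9 kJ/mol.
Cl at 300° is staggered. Et at 120° is gauche with tBu at 60° (6.7); Et at 120° is gauche with tBu at 180° (6.7); iPr at 240° is gauche with Cl at 300° (3.9); iPr at 240° is gauche with tBu at 180° (6.6). Total 23.9 kJ/mol.
Max at 0° (49.2 kJ/mol), min at 180° (19.9 kJ/mol); barrier = 29.3 kJ/mol.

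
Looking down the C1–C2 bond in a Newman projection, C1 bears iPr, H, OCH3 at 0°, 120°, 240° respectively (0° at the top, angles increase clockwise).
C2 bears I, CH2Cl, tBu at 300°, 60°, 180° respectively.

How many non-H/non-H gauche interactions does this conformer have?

4

Non-H gauche pairs: iPr(0°)/I(300°); iPr(0°)/CH2Cl(60°); OCH3(240°)/I(300°); OCH3(240°)/tBu(180°) — 4 interactions.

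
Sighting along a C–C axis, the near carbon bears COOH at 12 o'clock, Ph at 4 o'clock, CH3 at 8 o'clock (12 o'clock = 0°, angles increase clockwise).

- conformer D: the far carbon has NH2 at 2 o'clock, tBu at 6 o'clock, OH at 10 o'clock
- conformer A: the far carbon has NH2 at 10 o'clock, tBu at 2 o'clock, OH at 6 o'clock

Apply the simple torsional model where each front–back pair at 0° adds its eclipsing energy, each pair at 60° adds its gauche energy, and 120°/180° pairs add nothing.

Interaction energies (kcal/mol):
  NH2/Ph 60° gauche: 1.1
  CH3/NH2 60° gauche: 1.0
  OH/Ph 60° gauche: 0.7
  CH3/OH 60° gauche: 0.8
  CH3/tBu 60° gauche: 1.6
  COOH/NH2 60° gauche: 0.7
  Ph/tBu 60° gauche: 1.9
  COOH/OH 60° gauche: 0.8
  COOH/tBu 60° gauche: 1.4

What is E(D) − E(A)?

D (staggered): COOH–NH2 gauche, COOH–OH gauche, Ph–NH2 gauche, Ph–tBu gauche, CH3–tBu gauche, CH3–OH gauche; 0.7 + 0.8 + 1.1 + 1.9 + 1.6 + 0.8 = 6.9 kcal/mol.
A (staggered): COOH–NH2 gauche, COOH–tBu gauche, Ph–tBu gauche, Ph–OH gauche, CH3–NH2 gauche, CH3–OH gauche; 0.7 + 1.4 + 1.9 + 0.7 + 1.0 + 0.8 = 6.5 kcal/mol.
E(D) − E(A) = 6.9 − 6.5 = +0.4 kcal/mol.

+0.4 kcal/mol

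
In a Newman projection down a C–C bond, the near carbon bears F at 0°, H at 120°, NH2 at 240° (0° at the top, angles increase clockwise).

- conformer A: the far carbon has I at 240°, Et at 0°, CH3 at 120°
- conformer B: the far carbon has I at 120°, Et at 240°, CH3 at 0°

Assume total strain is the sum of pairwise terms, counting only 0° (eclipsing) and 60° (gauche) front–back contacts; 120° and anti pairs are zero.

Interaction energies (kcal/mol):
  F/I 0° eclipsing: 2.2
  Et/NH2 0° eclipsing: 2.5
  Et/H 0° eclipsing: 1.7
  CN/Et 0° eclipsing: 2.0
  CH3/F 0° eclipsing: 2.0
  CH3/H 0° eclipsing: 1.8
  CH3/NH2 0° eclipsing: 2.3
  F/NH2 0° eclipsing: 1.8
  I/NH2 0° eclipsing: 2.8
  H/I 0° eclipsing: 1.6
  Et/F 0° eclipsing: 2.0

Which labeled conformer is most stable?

B

A is eclipsed. F at 0° is eclipsed with Et at 0° (2.0); H at 120° is eclipsed with CH3 at 120° (1.8); NH2 at 240° is eclipsed with I at 240° (2.8). Total 6.6 kcal/mol.
B is eclipsed. F at 0° is eclipsed with CH3 at 0° (2.0); H at 120° is eclipsed with I at 120° (1.6); NH2 at 240° is eclipsed with Et at 240° (2.5). Total 6.1 kcal/mol.
B has the lowest total (6.1 kcal/mol).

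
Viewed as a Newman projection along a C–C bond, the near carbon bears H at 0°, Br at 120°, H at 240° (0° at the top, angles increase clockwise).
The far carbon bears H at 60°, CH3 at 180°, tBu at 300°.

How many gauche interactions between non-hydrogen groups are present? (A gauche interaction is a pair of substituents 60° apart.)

1

Non-H gauche pairs: Br(120°)/CH3(180°) — 1 interaction.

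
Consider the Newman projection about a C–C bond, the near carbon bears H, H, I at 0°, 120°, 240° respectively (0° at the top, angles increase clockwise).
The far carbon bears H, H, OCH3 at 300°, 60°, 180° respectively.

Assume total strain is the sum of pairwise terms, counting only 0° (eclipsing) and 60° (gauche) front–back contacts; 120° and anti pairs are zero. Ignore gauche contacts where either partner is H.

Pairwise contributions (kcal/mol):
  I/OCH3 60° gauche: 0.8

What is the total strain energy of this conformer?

0.8 kcal/mol

This conformer (staggered): I(240°)/OCH3(180°) gauche 0.8 → 0.8 kcal/mol.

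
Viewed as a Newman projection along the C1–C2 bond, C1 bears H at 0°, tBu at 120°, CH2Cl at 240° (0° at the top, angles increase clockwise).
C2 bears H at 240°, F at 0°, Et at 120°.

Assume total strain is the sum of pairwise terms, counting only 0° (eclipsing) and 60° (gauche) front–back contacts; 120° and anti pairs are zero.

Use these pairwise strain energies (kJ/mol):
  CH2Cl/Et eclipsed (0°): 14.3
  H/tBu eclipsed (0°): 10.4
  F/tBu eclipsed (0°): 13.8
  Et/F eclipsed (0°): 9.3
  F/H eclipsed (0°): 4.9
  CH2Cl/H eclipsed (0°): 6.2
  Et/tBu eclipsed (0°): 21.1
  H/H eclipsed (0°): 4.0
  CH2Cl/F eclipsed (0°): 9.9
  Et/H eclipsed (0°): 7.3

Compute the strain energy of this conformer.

32.2 kJ/mol

This conformer (eclipsed): H(0°)/F(0°) eclipsed 4.9; tBu(120°)/Et(120°) eclipsed 21.1; CH2Cl(240°)/H(240°) eclipsed 6.2 → 32.2 kJ/mol.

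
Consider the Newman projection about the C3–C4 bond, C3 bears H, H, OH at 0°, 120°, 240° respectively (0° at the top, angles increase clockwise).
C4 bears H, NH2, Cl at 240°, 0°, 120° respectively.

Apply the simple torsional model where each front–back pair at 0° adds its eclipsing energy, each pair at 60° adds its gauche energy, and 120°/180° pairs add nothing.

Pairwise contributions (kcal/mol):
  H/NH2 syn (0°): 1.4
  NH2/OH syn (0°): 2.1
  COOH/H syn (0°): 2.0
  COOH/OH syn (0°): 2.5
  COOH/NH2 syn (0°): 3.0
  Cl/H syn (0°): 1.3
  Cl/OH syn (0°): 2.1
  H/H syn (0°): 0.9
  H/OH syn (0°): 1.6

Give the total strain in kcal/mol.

This conformer (eclipsed): H–NH2 eclipsed, H–Cl eclipsed, OH–H eclipsed; 1.4 + 1.3 + 1.6 = 4.3 kcal/mol.

4.3 kcal/mol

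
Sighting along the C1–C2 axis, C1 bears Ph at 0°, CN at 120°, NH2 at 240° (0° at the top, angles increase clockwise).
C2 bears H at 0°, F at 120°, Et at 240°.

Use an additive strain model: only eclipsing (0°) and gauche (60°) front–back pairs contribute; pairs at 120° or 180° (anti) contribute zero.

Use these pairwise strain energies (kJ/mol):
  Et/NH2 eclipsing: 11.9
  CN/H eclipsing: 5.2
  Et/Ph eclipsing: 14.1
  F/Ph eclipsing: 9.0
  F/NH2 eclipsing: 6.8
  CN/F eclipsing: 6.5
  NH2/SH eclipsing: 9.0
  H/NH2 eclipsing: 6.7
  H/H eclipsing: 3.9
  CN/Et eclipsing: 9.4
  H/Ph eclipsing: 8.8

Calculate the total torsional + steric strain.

This conformer (eclipsed): Ph(0°)/H(0°) eclipsed 8.8; CN(120°)/F(120°) eclipsed 6.5; NH2(240°)/Et(240°) eclipsed 11.9 → 27.2 kJ/mol.

27.2 kJ/mol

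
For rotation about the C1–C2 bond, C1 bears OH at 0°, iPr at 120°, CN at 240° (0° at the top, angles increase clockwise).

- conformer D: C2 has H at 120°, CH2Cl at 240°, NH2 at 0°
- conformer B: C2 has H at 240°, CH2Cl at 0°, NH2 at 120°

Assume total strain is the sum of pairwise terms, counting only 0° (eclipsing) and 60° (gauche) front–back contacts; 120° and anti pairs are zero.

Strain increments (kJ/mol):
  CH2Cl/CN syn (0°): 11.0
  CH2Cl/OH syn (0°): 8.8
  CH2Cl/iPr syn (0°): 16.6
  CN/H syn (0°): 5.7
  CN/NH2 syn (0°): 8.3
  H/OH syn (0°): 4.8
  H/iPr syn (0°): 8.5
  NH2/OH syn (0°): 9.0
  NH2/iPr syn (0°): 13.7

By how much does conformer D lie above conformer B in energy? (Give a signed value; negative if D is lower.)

+0.3 kJ/mol

D (eclipsed): OH–NH2 eclipsed, iPr–H eclipsed, CN–CH2Cl eclipsed; 9.0 + 8.5 + 11.0 = 28.5 kJ/mol.
B (eclipsed): OH–CH2Cl eclipsed, iPr–NH2 eclipsed, CN–H eclipsed; 8.8 + 13.7 + 5.7 = 28.2 kJ/mol.
E(D) − E(B) = 28.5 − 28.2 = +0.3 kJ/mol.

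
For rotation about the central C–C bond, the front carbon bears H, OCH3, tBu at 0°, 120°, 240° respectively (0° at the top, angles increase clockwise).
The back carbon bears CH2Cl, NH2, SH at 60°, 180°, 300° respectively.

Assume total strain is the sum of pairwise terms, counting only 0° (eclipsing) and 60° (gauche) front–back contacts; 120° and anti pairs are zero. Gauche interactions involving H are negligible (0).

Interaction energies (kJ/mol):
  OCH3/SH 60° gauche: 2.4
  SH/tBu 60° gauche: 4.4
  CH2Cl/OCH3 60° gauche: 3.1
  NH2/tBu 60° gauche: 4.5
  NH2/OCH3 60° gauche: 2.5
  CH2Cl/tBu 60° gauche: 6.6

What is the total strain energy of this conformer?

14.5 kJ/mol

This conformer is staggered. OCH3 at 120° is gauche with CH2Cl at 60° (3.1); OCH3 at 120° is gauche with NH2 at 180° (2.5); tBu at 240° is gauche with NH2 at 180° (4.5); tBu at 240° is gauche with SH at 300° (4.4). Total 14.5 kJ/mol.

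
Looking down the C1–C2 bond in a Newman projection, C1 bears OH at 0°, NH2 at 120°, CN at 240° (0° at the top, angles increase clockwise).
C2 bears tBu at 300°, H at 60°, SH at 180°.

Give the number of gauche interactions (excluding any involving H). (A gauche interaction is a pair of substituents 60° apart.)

4

Non-H gauche pairs: OH(0°)/tBu(300°); NH2(120°)/SH(180°); CN(240°)/tBu(300°); CN(240°)/SH(180°) — 4 interactions.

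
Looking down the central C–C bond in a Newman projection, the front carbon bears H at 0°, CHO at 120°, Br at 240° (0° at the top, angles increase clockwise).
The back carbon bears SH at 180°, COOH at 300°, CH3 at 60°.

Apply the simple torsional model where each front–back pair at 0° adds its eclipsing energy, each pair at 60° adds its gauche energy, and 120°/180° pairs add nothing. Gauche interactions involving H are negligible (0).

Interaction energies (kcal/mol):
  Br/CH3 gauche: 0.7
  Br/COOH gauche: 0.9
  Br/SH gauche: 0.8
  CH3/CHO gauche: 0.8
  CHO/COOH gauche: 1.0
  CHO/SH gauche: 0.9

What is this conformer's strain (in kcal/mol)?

3.4 kcal/mol

This conformer is staggered. CHO at 120° is gauche with SH at 180° (0.9); CHO at 120° is gauche with CH3 at 60° (0.8); Br at 240° is gauche with SH at 180° (0.8); Br at 240° is gauche with COOH at 300° (0.9). Total 3.4 kcal/mol.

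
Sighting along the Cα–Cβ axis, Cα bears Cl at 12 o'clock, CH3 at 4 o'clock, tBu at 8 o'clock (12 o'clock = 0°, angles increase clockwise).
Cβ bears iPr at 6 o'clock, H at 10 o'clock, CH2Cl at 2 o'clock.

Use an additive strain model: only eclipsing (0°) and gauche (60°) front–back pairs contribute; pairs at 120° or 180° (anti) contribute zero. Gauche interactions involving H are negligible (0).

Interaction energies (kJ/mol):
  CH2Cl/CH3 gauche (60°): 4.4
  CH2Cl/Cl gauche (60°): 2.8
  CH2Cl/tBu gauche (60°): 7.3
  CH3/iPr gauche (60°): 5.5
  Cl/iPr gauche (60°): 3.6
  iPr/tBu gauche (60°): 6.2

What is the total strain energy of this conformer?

This conformer (staggered): Cl–CH2Cl gauche, CH3–iPr gauche, CH3–CH2Cl gauche, tBu–iPr gauche; 2.8 + 5.5 + 4.4 + 6.2 = 18.9 kJ/mol.

18.9 kJ/mol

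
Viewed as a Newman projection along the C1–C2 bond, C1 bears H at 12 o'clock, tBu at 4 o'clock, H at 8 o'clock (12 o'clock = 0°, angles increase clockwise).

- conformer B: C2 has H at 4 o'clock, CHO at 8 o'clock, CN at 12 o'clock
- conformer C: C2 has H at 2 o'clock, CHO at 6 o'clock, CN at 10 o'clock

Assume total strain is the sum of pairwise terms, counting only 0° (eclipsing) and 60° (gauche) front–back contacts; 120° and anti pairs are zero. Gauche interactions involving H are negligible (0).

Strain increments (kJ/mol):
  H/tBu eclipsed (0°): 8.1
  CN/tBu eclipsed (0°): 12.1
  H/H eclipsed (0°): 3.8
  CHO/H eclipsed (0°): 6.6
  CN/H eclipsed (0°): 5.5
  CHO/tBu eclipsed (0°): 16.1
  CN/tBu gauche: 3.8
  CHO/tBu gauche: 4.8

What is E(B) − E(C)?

+15.4 kJ/mol

B (eclipsed): H(0°)/CN(0°) eclipsed 5.5; tBu(120°)/H(120°) eclipsed 8.1; H(240°)/CHO(240°) eclipsed 6.6 → 20.2 kJ/mol.
C (staggered): tBu(120°)/CHO(180°) gauche 4.8 → 4.8 kJ/mol.
E(B) − E(C) = 20.2 − 4.8 = +15.4 kJ/mol.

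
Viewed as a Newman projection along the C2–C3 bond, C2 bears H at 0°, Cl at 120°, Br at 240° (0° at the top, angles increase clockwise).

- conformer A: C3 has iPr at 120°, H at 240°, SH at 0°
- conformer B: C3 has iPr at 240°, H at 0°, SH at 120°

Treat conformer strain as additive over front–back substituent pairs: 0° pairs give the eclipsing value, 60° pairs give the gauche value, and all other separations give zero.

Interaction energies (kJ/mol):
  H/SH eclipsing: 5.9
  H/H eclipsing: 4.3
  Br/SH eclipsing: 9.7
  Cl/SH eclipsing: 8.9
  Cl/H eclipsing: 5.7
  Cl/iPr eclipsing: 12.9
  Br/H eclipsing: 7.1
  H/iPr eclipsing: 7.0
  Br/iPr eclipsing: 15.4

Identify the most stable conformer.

A

A is eclipsed. H at 0° is eclipsed with SH at 0° (5.9); Cl at 120° is eclipsed with iPr at 120° (12.9); Br at 240° is eclipsed with H at 240° (7.1). Total 25.9 kJ/mol.
B is eclipsed. H at 0° is eclipsed with H at 0° (4.3); Cl at 120° is eclipsed with SH at 120° (8.9); Br at 240° is eclipsed with iPr at 240° (15.4). Total 28.6 kJ/mol.
A has the lowest total (25.9 kJ/mol).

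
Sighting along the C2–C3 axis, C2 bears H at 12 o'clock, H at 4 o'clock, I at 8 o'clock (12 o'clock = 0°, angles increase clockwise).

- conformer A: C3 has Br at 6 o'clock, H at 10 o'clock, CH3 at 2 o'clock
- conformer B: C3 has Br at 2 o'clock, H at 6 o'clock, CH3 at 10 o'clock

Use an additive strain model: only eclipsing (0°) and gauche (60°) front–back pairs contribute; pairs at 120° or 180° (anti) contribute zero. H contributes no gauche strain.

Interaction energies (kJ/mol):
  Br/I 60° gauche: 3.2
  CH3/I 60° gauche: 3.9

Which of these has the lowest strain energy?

A

A (staggered): I–Br gauche; 3.2 = 3.2 kJ/mol.
B (staggered): I–CH3 gauche; 3.9 = 3.9 kJ/mol.
A has the lowest total (3.2 kJ/mol).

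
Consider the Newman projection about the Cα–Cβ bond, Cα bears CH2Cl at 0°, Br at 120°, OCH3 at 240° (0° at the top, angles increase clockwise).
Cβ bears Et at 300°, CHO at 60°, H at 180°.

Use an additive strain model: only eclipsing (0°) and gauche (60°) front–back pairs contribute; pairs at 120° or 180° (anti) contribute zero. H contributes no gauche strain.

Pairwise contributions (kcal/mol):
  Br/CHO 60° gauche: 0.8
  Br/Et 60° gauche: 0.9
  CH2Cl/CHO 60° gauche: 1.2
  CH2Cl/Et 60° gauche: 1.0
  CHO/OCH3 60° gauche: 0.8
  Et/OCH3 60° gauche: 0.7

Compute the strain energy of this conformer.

This conformer (staggered): CH2Cl(0°)/Et(300°) gauche 1.0; CH2Cl(0°)/CHO(60°) gauche 1.2; Br(120°)/CHO(60°) gauche 0.8; OCH3(240°)/Et(300°) gauche 0.7 → 3.7 kcal/mol.

3.7 kcal/mol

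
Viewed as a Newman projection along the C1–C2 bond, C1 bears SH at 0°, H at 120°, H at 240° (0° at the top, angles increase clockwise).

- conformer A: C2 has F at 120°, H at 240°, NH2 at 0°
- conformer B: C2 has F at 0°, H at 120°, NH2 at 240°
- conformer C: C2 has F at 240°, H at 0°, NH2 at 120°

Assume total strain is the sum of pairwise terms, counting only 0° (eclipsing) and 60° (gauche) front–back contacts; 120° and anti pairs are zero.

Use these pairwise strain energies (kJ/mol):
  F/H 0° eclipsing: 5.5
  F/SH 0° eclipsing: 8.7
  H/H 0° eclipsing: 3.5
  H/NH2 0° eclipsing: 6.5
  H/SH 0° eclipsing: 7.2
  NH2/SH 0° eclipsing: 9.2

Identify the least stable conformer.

C

A (eclipsed): SH(0°)/NH2(0°) eclipsed 9.2; H(120°)/F(120°) eclipsed 5.5; H(240°)/H(240°) eclipsed 3.5 → 18.2 kJ/mol.
B (eclipsed): SH(0°)/F(0°) eclipsed 8.7; H(120°)/H(120°) eclipsed 3.5; H(240°)/NH2(240°) eclipsed 6.5 → 18.7 kJ/mol.
C (eclipsed): SH(0°)/H(0°) eclipsed 7.2; H(120°)/NH2(120°) eclipsed 6.5; H(240°)/F(240°) eclipsed 5.5 → 19.2 kJ/mol.
C has the highest total (19.2 kJ/mol).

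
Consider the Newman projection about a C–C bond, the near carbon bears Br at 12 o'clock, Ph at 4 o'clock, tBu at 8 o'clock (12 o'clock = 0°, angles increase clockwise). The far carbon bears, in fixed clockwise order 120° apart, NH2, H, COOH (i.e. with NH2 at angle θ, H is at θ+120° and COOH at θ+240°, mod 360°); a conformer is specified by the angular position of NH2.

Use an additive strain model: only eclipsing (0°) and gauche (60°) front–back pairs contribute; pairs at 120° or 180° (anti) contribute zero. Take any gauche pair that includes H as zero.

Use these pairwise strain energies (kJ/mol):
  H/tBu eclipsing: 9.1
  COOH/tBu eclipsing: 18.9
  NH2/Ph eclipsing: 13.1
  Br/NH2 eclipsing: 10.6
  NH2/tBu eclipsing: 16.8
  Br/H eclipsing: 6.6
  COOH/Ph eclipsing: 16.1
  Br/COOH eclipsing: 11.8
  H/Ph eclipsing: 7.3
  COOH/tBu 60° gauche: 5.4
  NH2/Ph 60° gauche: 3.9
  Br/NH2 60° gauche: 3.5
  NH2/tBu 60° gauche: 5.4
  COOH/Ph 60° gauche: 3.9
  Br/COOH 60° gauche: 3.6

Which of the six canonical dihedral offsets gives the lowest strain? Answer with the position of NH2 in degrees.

60°

NH2 at 0° (eclipsed): Br–NH2 eclipsed, Ph–H eclipsed, tBu–COOH eclipsed; 10.6 + 7.3 + 18.9 = 36.8 kJ/mol.
NH2 at 60° (staggered): Br–NH2 gauche, Br–COOH gauche, Ph–NH2 gauche, tBu–COOH gauche; 3.5 + 3.6 + 3.9 + 5.4 = 16.4 kJ/mol.
NH2 at 120° (eclipsed): Br–COOH eclipsed, Ph–NH2 eclipsed, tBu–H eclipsed; 11.8 + 13.1 + 9.1 = 34.0 kJ/mol.
NH2 at 180° (staggered): Br–COOH gauche, Ph–NH2 gauche, Ph–COOH gauche, tBu–NH2 gauche; 3.6 + 3.9 + 3.9 + 5.4 = 16.8 kJ/mol.
NH2 at 240° (eclipsed): Br–H eclipsed, Ph–COOH eclipsed, tBu–NH2 eclipsed; 6.6 + 16.1 + 16.8 = 39.5 kJ/mol.
NH2 at 300° (staggered): Br–NH2 gauche, Ph–COOH gauche, tBu–NH2 gauche, tBu–COOH gauche; 3.5 + 3.9 + 5.4 + 5.4 = 18.2 kJ/mol.
The minimum (16.4 kJ/mol) occurs with NH2 at 60°.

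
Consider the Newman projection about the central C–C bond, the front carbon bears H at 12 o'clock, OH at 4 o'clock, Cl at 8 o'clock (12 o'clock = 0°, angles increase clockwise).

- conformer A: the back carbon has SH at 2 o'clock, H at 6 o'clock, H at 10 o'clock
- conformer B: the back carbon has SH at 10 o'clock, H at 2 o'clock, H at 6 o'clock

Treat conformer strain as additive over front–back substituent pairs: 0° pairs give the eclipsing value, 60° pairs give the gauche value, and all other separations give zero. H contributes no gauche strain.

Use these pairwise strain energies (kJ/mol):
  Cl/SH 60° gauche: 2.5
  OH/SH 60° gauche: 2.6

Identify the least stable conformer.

A (staggered): OH(120°)/SH(60°) gauche 2.6 → 2.6 kJ/mol.
B (staggered): Cl(240°)/SH(300°) gauche 2.5 → 2.5 kJ/mol.
A has the highest total (2.6 kJ/mol).

A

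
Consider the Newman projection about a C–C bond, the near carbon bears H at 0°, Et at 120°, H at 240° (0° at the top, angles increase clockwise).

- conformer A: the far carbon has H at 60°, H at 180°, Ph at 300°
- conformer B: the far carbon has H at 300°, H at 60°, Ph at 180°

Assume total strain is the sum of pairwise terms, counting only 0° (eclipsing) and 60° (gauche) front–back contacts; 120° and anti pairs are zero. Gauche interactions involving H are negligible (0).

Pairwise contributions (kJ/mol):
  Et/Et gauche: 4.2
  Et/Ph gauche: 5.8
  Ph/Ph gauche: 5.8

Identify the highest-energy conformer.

B

A (staggered): no non-H gauche contacts → 0.0 kJ/mol.
B is staggered. Et at 120° is gauche with Ph at 180° (5.8). Total 5.8 kJ/mol.
B has the highest total (5.8 kJ/mol).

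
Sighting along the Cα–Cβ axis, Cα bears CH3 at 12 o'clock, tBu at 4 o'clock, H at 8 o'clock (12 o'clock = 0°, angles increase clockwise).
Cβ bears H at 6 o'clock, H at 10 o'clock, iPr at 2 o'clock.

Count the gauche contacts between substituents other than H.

Non-H gauche pairs: CH3(0°)/iPr(60°); tBu(120°)/iPr(60°) — 2 interactions.

2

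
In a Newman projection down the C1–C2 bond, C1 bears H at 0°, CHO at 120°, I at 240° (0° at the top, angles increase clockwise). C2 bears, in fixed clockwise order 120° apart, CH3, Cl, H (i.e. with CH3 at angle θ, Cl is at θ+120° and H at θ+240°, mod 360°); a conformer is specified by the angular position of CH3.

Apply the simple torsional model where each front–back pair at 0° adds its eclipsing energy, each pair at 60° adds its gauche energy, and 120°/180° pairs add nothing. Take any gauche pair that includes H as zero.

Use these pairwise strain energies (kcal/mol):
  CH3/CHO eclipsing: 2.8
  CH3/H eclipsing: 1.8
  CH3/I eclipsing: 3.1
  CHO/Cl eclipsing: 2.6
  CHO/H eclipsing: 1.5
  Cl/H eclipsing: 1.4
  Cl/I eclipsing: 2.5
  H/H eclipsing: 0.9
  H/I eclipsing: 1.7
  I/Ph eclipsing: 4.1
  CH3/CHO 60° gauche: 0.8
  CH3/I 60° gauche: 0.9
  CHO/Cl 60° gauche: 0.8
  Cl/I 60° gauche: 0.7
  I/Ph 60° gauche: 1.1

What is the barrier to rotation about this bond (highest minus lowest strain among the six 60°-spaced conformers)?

4.5 kcal/mol

CH3 at 0° is eclipsed. H at 0° is eclipsed with CH3 at 0° (1.8); CHO at 120° is eclipsed with Cl at 120° (2.6); I at 240° is eclipsed with H at 240° (1.7). Total 6.1 kcal/mol.
CH3 at 60° is staggered. CHO at 120° is gauche with CH3 at 60° (0.8); CHO at 120° is gauche with Cl at 180° (0.8); I at 240° is gauche with Cl at 180° (0.7). Total 2.3 kcal/mol.
CH3 at 120° is eclipsed. H at 0° is eclipsed with H at 0° (0.9); CHO at 120° is eclipsed with CH3 at 120° (2.8); I at 240° is eclipsed with Cl at 240° (2.5). Total 6.2 kcal/mol.
CH3 at 180° is staggered. CHO at 120° is gauche with CH3 at 180° (0.8); I at 240° is gauche with CH3 at 180° (0.9); I at 240° is gauche with Cl at 300° (0.7). Total 2.4 kcal/mol.
CH3 at 240° is eclipsed. H at 0° is eclipsed with Cl at 0° (1.4); CHO at 120° is eclipsed with H at 120° (1.5); I at 240° is eclipsed with CH3 at 240° (3.1). Total 6.0 kcal/mol.
CH3 at 300° is staggered. CHO at 120° is gauche with Cl at 60° (0.8); I at 240° is gauche with CH3 at 300° (0.9). Total 1.7 kcal/mol.
Max at 120° (6.2 kcal/mol), min at 300° (1.7 kcal/mol); barrier = 4.5 kcal/mol.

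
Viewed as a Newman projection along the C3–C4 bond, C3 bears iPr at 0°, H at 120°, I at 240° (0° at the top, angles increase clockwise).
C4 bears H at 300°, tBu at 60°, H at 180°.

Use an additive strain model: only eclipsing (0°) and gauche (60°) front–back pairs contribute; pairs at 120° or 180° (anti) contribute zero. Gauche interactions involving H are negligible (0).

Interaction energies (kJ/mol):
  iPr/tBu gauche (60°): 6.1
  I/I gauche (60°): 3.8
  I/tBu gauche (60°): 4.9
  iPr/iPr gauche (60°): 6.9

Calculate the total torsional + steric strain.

This conformer is staggered. iPr at 0° is gauche with tBu at 60° (6.1). Total 6.1 kJ/mol.

6.1 kJ/mol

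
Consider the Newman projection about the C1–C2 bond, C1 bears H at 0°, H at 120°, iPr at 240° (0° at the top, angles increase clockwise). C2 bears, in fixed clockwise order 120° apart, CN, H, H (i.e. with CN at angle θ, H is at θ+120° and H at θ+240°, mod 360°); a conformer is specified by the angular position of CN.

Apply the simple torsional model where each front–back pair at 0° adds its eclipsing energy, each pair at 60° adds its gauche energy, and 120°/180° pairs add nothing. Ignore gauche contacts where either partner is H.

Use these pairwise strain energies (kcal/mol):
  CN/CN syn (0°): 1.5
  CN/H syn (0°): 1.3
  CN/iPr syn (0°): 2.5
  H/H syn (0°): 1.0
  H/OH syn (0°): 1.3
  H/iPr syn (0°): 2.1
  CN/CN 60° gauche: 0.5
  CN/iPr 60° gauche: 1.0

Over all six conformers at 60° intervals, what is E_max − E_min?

CN at 0° (eclipsed): H–CN eclipsed, H–H eclipsed, iPr–H eclipsed; 1.3 + 1.0 + 2.1 = 4.4 kcal/mol.
CN at 60° (staggered): no non-H gauche contacts → 0.0 kcal/mol.
CN at 120° (eclipsed): H–H eclipsed, H–CN eclipsed, iPr–H eclipsed; 1.0 + 1.3 + 2.1 = 4.4 kcal/mol.
CN at 180° (staggered): iPr–CN gauche; 1.0 = 1.0 kcal/mol.
CN at 240° (eclipsed): H–H eclipsed, H–H eclipsed, iPr–CN eclipsed; 1.0 + 1.0 + 2.5 = 4.5 kcal/mol.
CN at 300° (staggered): iPr–CN gauche; 1.0 = 1.0 kcal/mol.
Max at 240° (4.5 kcal/mol), min at 60° (0.0 kcal/mol); barrier = 4.5 kcal/mol.

4.5 kcal/mol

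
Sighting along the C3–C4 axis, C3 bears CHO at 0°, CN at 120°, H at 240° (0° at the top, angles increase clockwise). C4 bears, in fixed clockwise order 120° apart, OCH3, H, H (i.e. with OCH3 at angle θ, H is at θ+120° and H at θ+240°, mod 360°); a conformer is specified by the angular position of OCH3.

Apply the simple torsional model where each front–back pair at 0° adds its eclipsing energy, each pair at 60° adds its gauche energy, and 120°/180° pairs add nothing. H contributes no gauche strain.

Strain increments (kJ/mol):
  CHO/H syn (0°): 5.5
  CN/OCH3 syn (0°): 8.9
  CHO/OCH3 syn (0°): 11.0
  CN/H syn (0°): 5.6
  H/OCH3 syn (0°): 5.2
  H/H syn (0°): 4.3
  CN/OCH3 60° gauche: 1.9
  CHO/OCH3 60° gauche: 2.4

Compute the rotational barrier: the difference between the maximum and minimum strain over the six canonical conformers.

19.0 kJ/mol

OCH3 at 0° (eclipsed): CHO–OCH3 eclipsed, CN–H eclipsed, H–H eclipsed; 11.0 + 5.6 + 4.3 = 20.9 kJ/mol.
OCH3 at 60° (staggered): CHO–OCH3 gauche, CN–OCH3 gauche; 2.4 + 1.9 = 4.3 kJ/mol.
OCH3 at 120° (eclipsed): CHO–H eclipsed, CN–OCH3 eclipsed, H–H eclipsed; 5.5 + 8.9 + 4.3 = 18.7 kJ/mol.
OCH3 at 180° (staggered): CN–OCH3 gauche; 1.9 = 1.9 kJ/mol.
OCH3 at 240° (eclipsed): CHO–H eclipsed, CN–H eclipsed, H–OCH3 eclipsed; 5.5 + 5.6 + 5.2 = 16.3 kJ/mol.
OCH3 at 300° (staggered): CHO–OCH3 gauche; 2.4 = 2.4 kJ/mol.
Max at 0° (20.9 kJ/mol), min at 180° (1.9 kJ/mol); barrier = 19.0 kJ/mol.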